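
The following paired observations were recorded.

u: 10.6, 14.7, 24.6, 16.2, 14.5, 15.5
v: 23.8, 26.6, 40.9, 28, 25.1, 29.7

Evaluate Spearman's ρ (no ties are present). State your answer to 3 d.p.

Rank u: 1, 3, 6, 5, 2, 4
Rank v: 1, 3, 6, 4, 2, 5
d = rank(u) − rank(v): 0, 0, 0, 1, 0, -1; Σd² = 2
ρ = 1 − 6Σd² / [n(n²−1)] = 1 − 6×2 / (6×35) = 1 − 12/210 ≈ 0.943

0.943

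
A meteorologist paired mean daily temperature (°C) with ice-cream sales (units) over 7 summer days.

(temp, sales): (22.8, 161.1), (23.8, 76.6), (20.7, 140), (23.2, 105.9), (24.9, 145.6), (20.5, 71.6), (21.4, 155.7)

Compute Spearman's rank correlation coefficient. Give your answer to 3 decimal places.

0.179

Rank temp: 4, 6, 2, 5, 7, 1, 3
Rank sales: 7, 2, 4, 3, 5, 1, 6
d = rank(temp) − rank(sales): -3, 4, -2, 2, 2, 0, -3; Σd² = 46
ρ = 1 − 6Σd² / [n(n²−1)] = 1 − 6×46 / (7×48) = 1 − 276/336 ≈ 0.179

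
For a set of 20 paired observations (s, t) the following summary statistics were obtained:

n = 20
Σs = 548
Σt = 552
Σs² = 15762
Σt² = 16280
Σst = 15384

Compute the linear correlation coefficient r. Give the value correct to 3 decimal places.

r = (nΣst − ΣsΣt) / √[(nΣs² − (Σs)²)(nΣt² − (Σt)²)]
Numerator: 20×15384 − 548×552 = 5184
Denominator: √[(315240 − 300304)(325600 − 304704)] = √[14936 × 20896] = 17666.4274
r = 5184 / 17666.4274 ≈ 0.293

0.293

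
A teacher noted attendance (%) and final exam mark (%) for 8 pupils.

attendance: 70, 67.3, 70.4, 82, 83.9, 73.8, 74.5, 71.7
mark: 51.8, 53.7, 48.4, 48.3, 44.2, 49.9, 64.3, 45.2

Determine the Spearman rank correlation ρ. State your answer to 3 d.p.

-0.500

Rank attendance: 2, 1, 3, 7, 8, 5, 6, 4
Rank mark: 6, 7, 4, 3, 1, 5, 8, 2
d = rank(attendance) − rank(mark): -4, -6, -1, 4, 7, 0, -2, 2; Σd² = 126
ρ = 1 − 6Σd² / [n(n²−1)] = 1 − 6×126 / (8×63) = 1 − 756/504 ≈ -0.500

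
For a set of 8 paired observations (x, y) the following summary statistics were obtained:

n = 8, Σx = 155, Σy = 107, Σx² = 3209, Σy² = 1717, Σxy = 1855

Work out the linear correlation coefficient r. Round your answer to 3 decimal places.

r = (nΣxy − ΣxΣy) / √[(nΣx² − (Σx)²)(nΣy² − (Σy)²)]
Numerator: 8×1855 − 155×107 = -1745
Denominator: √[(25672 − 24025)(13736 − 11449)] = √[1647 × 2287] = 1940.7960
r = -1745 / 1940.7960 ≈ -0.899

-0.899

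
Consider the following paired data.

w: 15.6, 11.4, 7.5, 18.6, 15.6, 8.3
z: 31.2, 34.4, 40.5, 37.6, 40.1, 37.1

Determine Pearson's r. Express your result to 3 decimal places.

-0.246

n = 6, Σw = 77, Σz = 220.9, Σw² = 1087.78, Σz² = 8195.23, Σwz = 2815.48
nΣwz − ΣwΣz = 16892.88 − 17009.3 = -116.42
nΣw² − (Σw)² = 6526.68 − 5929 = 597.68; nΣz² − (Σz)² = 49171.38 − 48796.81 = 374.57
r = -116.42 / √(597.68 × 374.57) = -116.42 / 473.1522 ≈ -0.246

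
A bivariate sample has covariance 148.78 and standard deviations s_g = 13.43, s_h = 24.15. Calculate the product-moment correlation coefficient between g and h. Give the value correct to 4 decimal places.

0.4587

r = Cov(g,h) / (s_g · s_h) = 148.78 / (13.43 × 24.15)
  = 148.78 / 324.3345 ≈ 0.4587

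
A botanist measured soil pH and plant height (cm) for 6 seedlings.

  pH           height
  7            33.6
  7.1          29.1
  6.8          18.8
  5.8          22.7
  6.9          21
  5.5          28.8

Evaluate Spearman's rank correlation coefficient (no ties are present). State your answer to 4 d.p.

0.4286

Rank pH: 5, 6, 3, 2, 4, 1
Rank height: 6, 5, 1, 3, 2, 4
d = rank(pH) − rank(height): -1, 1, 2, -1, 2, -3; Σd² = 20
ρ = 1 − 6Σd² / [n(n²−1)] = 1 − 6×20 / (6×35) = 1 − 120/210 ≈ 0.4286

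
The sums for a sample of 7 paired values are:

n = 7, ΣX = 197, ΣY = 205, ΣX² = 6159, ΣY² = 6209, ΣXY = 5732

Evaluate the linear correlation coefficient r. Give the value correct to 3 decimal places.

-0.105

r = (nΣXY − ΣXΣY) / √[(nΣX² − (ΣX)²)(nΣY² − (ΣY)²)]
Numerator: 7×5732 − 197×205 = -261
Denominator: √[(43113 − 38809)(43463 − 42025)] = √[4304 × 1438] = 2487.8006
r = -261 / 2487.8006 ≈ -0.105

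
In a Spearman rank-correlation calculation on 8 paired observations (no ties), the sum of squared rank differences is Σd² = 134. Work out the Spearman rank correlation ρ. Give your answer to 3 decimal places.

-0.595

ρ = 1 − 6Σd² / [n(n²−1)] = 1 − 6×134 / (8×63)
  = 1 − 804/504 = 1 − 1.5952 ≈ -0.595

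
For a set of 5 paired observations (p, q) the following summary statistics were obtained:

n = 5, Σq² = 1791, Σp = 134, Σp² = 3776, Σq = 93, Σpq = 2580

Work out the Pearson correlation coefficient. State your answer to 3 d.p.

r = (nΣpq − ΣpΣq) / √[(nΣp² − (Σp)²)(nΣq² − (Σq)²)]
Numerator: 5×2580 − 134×93 = 438
Denominator: √[(18880 − 17956)(8955 − 8649)] = √[924 × 306] = 531.7368
r = 438 / 531.7368 ≈ 0.824

0.824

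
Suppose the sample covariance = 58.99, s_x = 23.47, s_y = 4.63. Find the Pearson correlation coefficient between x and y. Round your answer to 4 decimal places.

r = Cov(x,y) / (s_x · s_y) = 58.99 / (23.47 × 4.63)
  = 58.99 / 108.6661 ≈ 0.5429

0.5429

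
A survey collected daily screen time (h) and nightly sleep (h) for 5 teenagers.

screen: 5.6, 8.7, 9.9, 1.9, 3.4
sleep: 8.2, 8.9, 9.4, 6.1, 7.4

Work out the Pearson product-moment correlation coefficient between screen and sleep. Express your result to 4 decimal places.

0.9698

n = 5, Σx = 29.5, Σy = 40, Σx² = 220.23, Σy² = 326.78, Σxy = 253.16
nΣxy − ΣxΣy = 1265.8 − 1180 = 85.8
nΣx² − (Σx)² = 1101.15 − 870.25 = 230.9; nΣy² − (Σy)² = 1633.9 − 1600 = 33.9
r = 85.8 / √(230.9 × 33.9) = 85.8 / 88.4732 ≈ 0.9698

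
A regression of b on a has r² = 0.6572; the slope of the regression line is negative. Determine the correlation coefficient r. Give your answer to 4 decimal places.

|r| = √0.6572 = 0.8107
The association is negative, so r = −0.8107.

-0.8107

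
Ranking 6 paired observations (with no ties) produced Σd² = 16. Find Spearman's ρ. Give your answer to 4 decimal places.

ρ = 1 − 6Σd² / [n(n²−1)] = 1 − 6×16 / (6×35)
  = 1 − 96/210 = 1 − 0.45714 ≈ 0.5429

0.5429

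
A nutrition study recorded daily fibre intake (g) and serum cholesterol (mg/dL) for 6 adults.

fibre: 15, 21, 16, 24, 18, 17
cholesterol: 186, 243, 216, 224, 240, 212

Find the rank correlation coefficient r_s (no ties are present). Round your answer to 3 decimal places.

Rank fibre: 1, 5, 2, 6, 4, 3
Rank cholesterol: 1, 6, 3, 4, 5, 2
d = rank(fibre) − rank(cholesterol): 0, -1, -1, 2, -1, 1; Σd² = 8
ρ = 1 − 6Σd² / [n(n²−1)] = 1 − 6×8 / (6×35) = 1 − 48/210 ≈ 0.771

0.771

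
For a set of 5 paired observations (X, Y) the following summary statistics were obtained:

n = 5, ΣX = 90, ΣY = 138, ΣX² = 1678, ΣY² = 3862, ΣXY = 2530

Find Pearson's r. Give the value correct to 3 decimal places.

0.828

r = (nΣXY − ΣXΣY) / √[(nΣX² − (ΣX)²)(nΣY² − (ΣY)²)]
Numerator: 5×2530 − 90×138 = 230
Denominator: √[(8390 − 8100)(19310 − 19044)] = √[290 × 266] = 277.7409
r = 230 / 277.7409 ≈ 0.828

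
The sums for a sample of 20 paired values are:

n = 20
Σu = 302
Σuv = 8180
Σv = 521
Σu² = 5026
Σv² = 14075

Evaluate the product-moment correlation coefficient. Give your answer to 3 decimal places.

r = (nΣuv − ΣuΣv) / √[(nΣu² − (Σu)²)(nΣv² − (Σv)²)]
Numerator: 20×8180 − 302×521 = 6258
Denominator: √[(100520 − 91204)(281500 − 271441)] = √[9316 × 10059] = 9680.3742
r = 6258 / 9680.3742 ≈ 0.646

0.646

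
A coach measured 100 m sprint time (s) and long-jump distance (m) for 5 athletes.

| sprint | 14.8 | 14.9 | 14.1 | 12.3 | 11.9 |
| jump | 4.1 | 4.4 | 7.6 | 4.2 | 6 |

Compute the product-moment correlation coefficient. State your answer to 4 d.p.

-0.1423

n = 5, Σx = 68, Σy = 26.3, Σx² = 932.76, Σy² = 147.57, Σxy = 356.46
nΣxy − ΣxΣy = 1782.3 − 1788.4 = -6.1
nΣx² − (Σx)² = 4663.8 − 4624 = 39.8; nΣy² − (Σy)² = 737.85 − 691.69 = 46.16
r = -6.1 / √(39.8 × 46.16) = -6.1 / 42.8622 ≈ -0.1423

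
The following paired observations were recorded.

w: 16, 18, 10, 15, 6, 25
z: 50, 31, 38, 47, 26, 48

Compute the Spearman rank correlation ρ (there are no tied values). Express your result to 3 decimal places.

0.543

Rank w: 4, 5, 2, 3, 1, 6
Rank z: 6, 2, 3, 4, 1, 5
d = rank(w) − rank(z): -2, 3, -1, -1, 0, 1; Σd² = 16
ρ = 1 − 6Σd² / [n(n²−1)] = 1 − 6×16 / (6×35) = 1 − 96/210 ≈ 0.543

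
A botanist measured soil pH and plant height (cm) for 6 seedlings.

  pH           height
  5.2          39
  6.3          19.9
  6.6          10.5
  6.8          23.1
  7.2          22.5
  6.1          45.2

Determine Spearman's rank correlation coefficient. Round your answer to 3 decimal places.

Rank pH: 1, 3, 4, 5, 6, 2
Rank height: 5, 2, 1, 4, 3, 6
d = rank(pH) − rank(height): -4, 1, 3, 1, 3, -4; Σd² = 52
ρ = 1 − 6Σd² / [n(n²−1)] = 1 − 6×52 / (6×35) = 1 − 312/210 ≈ -0.486

-0.486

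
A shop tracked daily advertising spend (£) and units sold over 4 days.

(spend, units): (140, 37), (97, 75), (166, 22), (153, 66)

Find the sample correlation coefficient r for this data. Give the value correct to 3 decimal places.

-0.718

n = 4, Σx = 556, Σy = 200, Σx² = 79974, Σy² = 11834, Σxy = 26205
nΣxy − ΣxΣy = 104820 − 111200 = -6380
nΣx² − (Σx)² = 319896 − 309136 = 10760; nΣy² − (Σy)² = 47336 − 40000 = 7336
r = -6380 / √(10760 × 7336) = -6380 / 8884.5574 ≈ -0.718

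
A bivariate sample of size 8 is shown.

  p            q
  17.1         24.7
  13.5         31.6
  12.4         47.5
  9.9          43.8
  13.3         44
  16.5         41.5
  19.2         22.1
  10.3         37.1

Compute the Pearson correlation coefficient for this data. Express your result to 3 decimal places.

-0.691

n = 8, Σp = 112.2, Σq = 292.3, Σp² = 1650.3, Σq² = 11306.41, Σpq = 3947.99
nΣpq − ΣpΣq = 31583.92 − 32796.06 = -1212.14
nΣp² − (Σp)² = 13202.4 − 12588.84 = 613.56; nΣq² − (Σq)² = 90451.28 − 85439.29 = 5011.99
r = -1212.14 / √(613.56 × 5011.99) = -1212.14 / 1753.6124 ≈ -0.691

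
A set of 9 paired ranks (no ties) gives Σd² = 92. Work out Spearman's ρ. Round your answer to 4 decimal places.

ρ = 1 − 6Σd² / [n(n²−1)] = 1 − 6×92 / (9×80)
  = 1 − 552/720 = 1 − 0.76667 ≈ 0.2333

0.2333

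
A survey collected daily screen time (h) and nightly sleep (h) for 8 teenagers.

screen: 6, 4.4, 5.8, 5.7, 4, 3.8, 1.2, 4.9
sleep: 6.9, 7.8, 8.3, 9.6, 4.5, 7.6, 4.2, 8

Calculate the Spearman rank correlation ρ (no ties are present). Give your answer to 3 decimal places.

0.571

Rank screen: 8, 4, 7, 6, 3, 2, 1, 5
Rank sleep: 3, 5, 7, 8, 2, 4, 1, 6
d = rank(screen) − rank(sleep): 5, -1, 0, -2, 1, -2, 0, -1; Σd² = 36
ρ = 1 − 6Σd² / [n(n²−1)] = 1 − 6×36 / (8×63) = 1 − 216/504 ≈ 0.571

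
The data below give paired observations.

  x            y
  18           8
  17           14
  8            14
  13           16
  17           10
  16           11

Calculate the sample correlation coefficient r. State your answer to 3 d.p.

-0.618

n = 6, Σx = 89, Σy = 73, Σx² = 1391, Σy² = 933, Σxy = 1048
nΣxy − ΣxΣy = 6288 − 6497 = -209
nΣx² − (Σx)² = 8346 − 7921 = 425; nΣy² − (Σy)² = 5598 − 5329 = 269
r = -209 / √(425 × 269) = -209 / 338.1198 ≈ -0.618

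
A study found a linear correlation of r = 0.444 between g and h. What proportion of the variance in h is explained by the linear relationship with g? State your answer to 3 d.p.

r² = (0.444)² = 0.197

0.197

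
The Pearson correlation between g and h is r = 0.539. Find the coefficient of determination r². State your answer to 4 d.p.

r² = (0.539)² = 0.2905

0.2905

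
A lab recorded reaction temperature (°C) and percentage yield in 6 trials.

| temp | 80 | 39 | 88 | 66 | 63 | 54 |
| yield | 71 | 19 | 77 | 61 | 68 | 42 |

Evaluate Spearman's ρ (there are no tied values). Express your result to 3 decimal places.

0.943

Rank temp: 5, 1, 6, 4, 3, 2
Rank yield: 5, 1, 6, 3, 4, 2
d = rank(temp) − rank(yield): 0, 0, 0, 1, -1, 0; Σd² = 2
ρ = 1 − 6Σd² / [n(n²−1)] = 1 − 6×2 / (6×35) = 1 − 12/210 ≈ 0.943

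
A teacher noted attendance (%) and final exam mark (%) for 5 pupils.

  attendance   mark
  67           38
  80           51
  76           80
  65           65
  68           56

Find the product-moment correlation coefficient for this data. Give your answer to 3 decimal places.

0.224

n = 5, Σx = 356, Σy = 290, Σx² = 25514, Σy² = 17806, Σxy = 20739
nΣxy − ΣxΣy = 103695 − 103240 = 455
nΣx² − (Σx)² = 127570 − 126736 = 834; nΣy² − (Σy)² = 89030 − 84100 = 4930
r = 455 / √(834 × 4930) = 455 / 2027.7130 ≈ 0.224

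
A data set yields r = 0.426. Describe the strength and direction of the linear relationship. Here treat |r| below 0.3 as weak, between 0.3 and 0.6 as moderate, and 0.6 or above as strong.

r = 0.426 > 0 so the relationship is positive.
|r| = 0.426, which falls in the moderate range.

moderate positive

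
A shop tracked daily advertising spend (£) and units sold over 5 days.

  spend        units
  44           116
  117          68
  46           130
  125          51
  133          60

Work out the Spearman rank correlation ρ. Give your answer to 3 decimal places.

Rank spend: 1, 3, 2, 4, 5
Rank units: 4, 3, 5, 1, 2
d = rank(spend) − rank(units): -3, 0, -3, 3, 3; Σd² = 36
ρ = 1 − 6Σd² / [n(n²−1)] = 1 − 6×36 / (5×24) = 1 − 216/120 ≈ -0.800

-0.800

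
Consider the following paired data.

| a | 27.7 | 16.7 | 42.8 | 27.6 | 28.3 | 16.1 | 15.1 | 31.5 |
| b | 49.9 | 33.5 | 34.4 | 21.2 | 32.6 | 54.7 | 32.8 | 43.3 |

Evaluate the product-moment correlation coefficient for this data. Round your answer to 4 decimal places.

n = 8, Σa = 205.8, Σb = 302.4, Σa² = 5920.14, Σb² = 12250.64, Σab = 7661.6
nΣab − ΣaΣb = 61292.8 − 62233.92 = -941.12
nΣa² − (Σa)² = 47361.12 − 42353.64 = 5007.48; nΣb² − (Σb)² = 98005.12 − 91445.76 = 6559.36
r = -941.12 / √(5007.48 × 6559.36) = -941.12 / 5731.1311 ≈ -0.1642

-0.1642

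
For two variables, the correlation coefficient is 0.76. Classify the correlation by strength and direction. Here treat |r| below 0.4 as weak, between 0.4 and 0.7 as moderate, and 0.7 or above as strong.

strong positive

r = 0.76 > 0 so the relationship is positive.
|r| = 0.76, which falls in the strong range.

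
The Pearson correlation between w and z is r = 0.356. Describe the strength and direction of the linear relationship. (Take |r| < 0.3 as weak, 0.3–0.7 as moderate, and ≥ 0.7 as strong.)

moderate positive

r = 0.356 > 0 so the relationship is positive.
|r| = 0.356, which falls in the moderate range.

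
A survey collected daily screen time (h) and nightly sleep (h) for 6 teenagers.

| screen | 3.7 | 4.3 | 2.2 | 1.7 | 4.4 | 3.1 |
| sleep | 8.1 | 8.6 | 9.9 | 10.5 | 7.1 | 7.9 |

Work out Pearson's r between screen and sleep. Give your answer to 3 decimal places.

-0.863

n = 6, Σx = 19.4, Σy = 52.1, Σx² = 68.88, Σy² = 460.65, Σxy = 162.31
nΣxy − ΣxΣy = 973.86 − 1010.74 = -36.88
nΣx² − (Σx)² = 413.28 − 376.36 = 36.92; nΣy² − (Σy)² = 2763.9 − 2714.41 = 49.49
r = -36.88 / √(36.92 × 49.49) = -36.88 / 42.7454 ≈ -0.863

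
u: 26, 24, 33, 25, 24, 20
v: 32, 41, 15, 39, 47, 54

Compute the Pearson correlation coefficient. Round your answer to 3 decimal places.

n = 6, Σu = 152, Σv = 228, Σu² = 3942, Σv² = 9576, Σuv = 5494
nΣuv − ΣuΣv = 32964 − 34656 = -1692
nΣu² − (Σu)² = 23652 − 23104 = 548; nΣv² − (Σv)² = 57456 − 51984 = 5472
r = -1692 / √(548 × 5472) = -1692 / 1731.6628 ≈ -0.977

-0.977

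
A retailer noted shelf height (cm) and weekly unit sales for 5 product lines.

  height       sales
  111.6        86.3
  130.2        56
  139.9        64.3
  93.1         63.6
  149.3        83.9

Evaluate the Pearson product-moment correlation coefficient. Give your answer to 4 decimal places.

n = 5, Σx = 624.1, Σy = 354.1, Σx² = 79936.71, Σy² = 25802.35, Σxy = 44365.28
nΣxy − ΣxΣy = 221826.4 − 220993.81 = 832.59
nΣx² − (Σx)² = 399683.55 − 389500.81 = 10182.74; nΣy² − (Σy)² = 129011.75 − 125386.81 = 3624.94
r = 832.59 / √(10182.74 × 3624.94) = 832.59 / 6075.5100 ≈ 0.1370

0.1370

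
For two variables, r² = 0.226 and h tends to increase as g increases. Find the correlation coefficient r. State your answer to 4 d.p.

0.4754

|r| = √0.226 = 0.4754
The association is positive, so r = 0.4754.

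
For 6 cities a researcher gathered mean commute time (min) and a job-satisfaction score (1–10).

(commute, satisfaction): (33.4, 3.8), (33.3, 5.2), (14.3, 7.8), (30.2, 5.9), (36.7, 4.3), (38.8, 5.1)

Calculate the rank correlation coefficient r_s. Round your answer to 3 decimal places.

Rank commute: 4, 3, 1, 2, 5, 6
Rank satisfaction: 1, 4, 6, 5, 2, 3
d = rank(commute) − rank(satisfaction): 3, -1, -5, -3, 3, 3; Σd² = 62
ρ = 1 − 6Σd² / [n(n²−1)] = 1 − 6×62 / (6×35) = 1 − 372/210 ≈ -0.771

-0.771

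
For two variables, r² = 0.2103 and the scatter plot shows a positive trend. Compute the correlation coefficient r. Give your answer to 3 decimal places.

|r| = √0.2103 = 0.459
The association is positive, so r = 0.459.

0.459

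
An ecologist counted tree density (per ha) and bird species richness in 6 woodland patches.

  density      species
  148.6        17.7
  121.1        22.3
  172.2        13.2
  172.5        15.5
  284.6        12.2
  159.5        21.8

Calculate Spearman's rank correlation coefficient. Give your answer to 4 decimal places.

-0.8857

Rank density: 2, 1, 4, 5, 6, 3
Rank species: 4, 6, 2, 3, 1, 5
d = rank(density) − rank(species): -2, -5, 2, 2, 5, -2; Σd² = 66
ρ = 1 − 6Σd² / [n(n²−1)] = 1 − 6×66 / (6×35) = 1 − 396/210 ≈ -0.8857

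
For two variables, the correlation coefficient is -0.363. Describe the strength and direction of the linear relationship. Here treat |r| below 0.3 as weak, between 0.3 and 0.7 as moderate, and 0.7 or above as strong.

r = -0.363 < 0 so the relationship is negative.
|r| = 0.363, which falls in the moderate range.

moderate negative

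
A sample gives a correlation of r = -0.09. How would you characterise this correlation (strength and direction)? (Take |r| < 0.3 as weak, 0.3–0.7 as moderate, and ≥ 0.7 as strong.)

r = -0.09 < 0 so the relationship is negative.
|r| = 0.09, which falls in the weak range.

weak negative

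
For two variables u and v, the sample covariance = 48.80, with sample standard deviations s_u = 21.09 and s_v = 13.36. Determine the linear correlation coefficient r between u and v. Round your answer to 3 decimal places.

r = Cov(u,v) / (s_u · s_v) = 48.80 / (21.09 × 13.36)
  = 48.80 / 281.7624 ≈ 0.173

0.173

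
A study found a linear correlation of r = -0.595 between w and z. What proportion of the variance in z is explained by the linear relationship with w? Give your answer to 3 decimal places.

r² = (-0.595)² = 0.354

0.354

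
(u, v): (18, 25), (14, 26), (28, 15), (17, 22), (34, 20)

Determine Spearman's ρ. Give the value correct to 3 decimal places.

-0.800

Rank u: 3, 1, 4, 2, 5
Rank v: 4, 5, 1, 3, 2
d = rank(u) − rank(v): -1, -4, 3, -1, 3; Σd² = 36
ρ = 1 − 6Σd² / [n(n²−1)] = 1 − 6×36 / (5×24) = 1 − 216/120 ≈ -0.800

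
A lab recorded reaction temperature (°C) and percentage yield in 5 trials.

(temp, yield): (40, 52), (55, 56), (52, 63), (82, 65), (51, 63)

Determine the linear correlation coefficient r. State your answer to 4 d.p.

n = 5, Σx = 280, Σy = 299, Σx² = 16654, Σy² = 18003, Σxy = 16979
nΣxy − ΣxΣy = 84895 − 83720 = 1175
nΣx² − (Σx)² = 83270 − 78400 = 4870; nΣy² − (Σy)² = 90015 − 89401 = 614
r = 1175 / √(4870 × 614) = 1175 / 1729.2137 ≈ 0.6795

0.6795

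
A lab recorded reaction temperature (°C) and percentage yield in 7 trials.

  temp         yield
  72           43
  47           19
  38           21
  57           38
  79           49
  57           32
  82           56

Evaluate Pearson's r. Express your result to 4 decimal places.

0.9610

n = 7, Σx = 432, Σy = 258, Σx² = 28300, Σy² = 10656, Σxy = 17240
nΣxy − ΣxΣy = 120680 − 111456 = 9224
nΣx² − (Σx)² = 198100 − 186624 = 11476; nΣy² − (Σy)² = 74592 − 66564 = 8028
r = 9224 / √(11476 × 8028) = 9224 / 9598.4024 ≈ 0.9610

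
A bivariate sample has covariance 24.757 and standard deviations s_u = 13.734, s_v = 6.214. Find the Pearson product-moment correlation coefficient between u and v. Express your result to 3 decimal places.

0.290

r = Cov(u,v) / (s_u · s_v) = 24.757 / (13.734 × 6.214)
  = 24.757 / 85.3431 ≈ 0.290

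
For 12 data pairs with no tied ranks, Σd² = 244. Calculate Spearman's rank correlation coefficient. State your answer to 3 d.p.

ρ = 1 − 6Σd² / [n(n²−1)] = 1 − 6×244 / (12×143)
  = 1 − 1464/1716 = 1 − 0.8531 ≈ 0.147

0.147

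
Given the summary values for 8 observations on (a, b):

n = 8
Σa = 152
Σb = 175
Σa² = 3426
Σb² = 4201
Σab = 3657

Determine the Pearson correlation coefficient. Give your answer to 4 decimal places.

r = (nΣab − ΣaΣb) / √[(nΣa² − (Σa)²)(nΣb² − (Σb)²)]
Numerator: 8×3657 − 152×175 = 2656
Denominator: √[(27408 − 23104)(33608 − 30625)] = √[4304 × 2983] = 3583.1316
r = 2656 / 3583.1316 ≈ 0.7413

0.7413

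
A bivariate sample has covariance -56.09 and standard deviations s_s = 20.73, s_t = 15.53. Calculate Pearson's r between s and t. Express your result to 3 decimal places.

r = Cov(s,t) / (s_s · s_t) = -56.09 / (20.73 × 15.53)
  = -56.09 / 321.9369 ≈ -0.174

-0.174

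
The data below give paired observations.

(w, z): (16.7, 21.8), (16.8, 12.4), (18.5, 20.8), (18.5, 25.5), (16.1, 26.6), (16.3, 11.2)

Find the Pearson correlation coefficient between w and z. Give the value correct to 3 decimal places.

0.311

n = 6, Σw = 102.9, Σz = 118.3, Σw² = 1770.53, Σz² = 2544.89, Σwz = 2039.75
nΣwz − ΣwΣz = 12238.5 − 12173.07 = 65.43
nΣw² − (Σw)² = 10623.18 − 10588.41 = 34.77; nΣz² − (Σz)² = 15269.34 − 13994.89 = 1274.45
r = 65.43 / √(34.77 × 1274.45) = 65.43 / 210.5056 ≈ 0.311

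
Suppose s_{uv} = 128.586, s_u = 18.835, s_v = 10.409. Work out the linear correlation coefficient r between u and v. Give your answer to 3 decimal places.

0.656

r = Cov(u,v) / (s_u · s_v) = 128.586 / (18.835 × 10.409)
  = 128.586 / 196.0535 ≈ 0.656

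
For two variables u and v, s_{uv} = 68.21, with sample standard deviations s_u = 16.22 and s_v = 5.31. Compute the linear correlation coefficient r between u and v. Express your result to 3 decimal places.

0.792

r = Cov(u,v) / (s_u · s_v) = 68.21 / (16.22 × 5.31)
  = 68.21 / 86.1282 ≈ 0.792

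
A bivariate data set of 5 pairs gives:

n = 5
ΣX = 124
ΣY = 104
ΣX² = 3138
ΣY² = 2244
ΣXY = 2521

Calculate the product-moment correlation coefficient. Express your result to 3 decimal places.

-0.817

r = (nΣXY − ΣXΣY) / √[(nΣX² − (ΣX)²)(nΣY² − (ΣY)²)]
Numerator: 5×2521 − 124×104 = -291
Denominator: √[(15690 − 15376)(11220 − 10816)] = √[314 × 404] = 356.1685
r = -291 / 356.1685 ≈ -0.817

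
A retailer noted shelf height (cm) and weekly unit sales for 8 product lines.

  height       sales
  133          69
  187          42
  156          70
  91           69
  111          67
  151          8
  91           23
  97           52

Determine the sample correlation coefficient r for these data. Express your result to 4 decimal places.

-0.1417

n = 8, Σx = 1017, Σy = 400, Σx² = 138087, Σy² = 23972, Σxy = 50012
nΣxy − ΣxΣy = 400096 − 406800 = -6704
nΣx² − (Σx)² = 1104696 − 1034289 = 70407; nΣy² − (Σy)² = 191776 − 160000 = 31776
r = -6704 / √(70407 × 31776) = -6704 / 47299.6071 ≈ -0.1417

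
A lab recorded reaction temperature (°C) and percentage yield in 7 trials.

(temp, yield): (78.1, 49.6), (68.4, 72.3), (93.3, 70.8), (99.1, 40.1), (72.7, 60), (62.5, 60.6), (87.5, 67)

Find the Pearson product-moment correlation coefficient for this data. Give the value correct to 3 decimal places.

n = 7, Σx = 561.6, Σy = 420.4, Σx² = 46151.66, Σy² = 26069.46, Σxy = 33410.63
nΣxy − ΣxΣy = 233874.41 − 236096.64 = -2222.23
nΣx² − (Σx)² = 323061.62 − 315394.56 = 7667.06; nΣy² − (Σy)² = 182486.22 − 176736.16 = 5750.06
r = -2222.23 / √(7667.06 × 5750.06) = -2222.23 / 6639.7331 ≈ -0.335

-0.335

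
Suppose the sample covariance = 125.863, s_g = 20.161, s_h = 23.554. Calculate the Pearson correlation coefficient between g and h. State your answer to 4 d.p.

r = Cov(g,h) / (s_g · s_h) = 125.863 / (20.161 × 23.554)
  = 125.863 / 474.8722 ≈ 0.2650

0.2650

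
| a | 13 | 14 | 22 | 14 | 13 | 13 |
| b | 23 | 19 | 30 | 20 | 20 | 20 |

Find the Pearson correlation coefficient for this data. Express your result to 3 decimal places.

n = 6, Σa = 89, Σb = 132, Σa² = 1383, Σb² = 2990, Σab = 2025
nΣab − ΣaΣb = 12150 − 11748 = 402
nΣa² − (Σa)² = 8298 − 7921 = 377; nΣb² − (Σb)² = 17940 − 17424 = 516
r = 402 / √(377 × 516) = 402 / 441.0578 ≈ 0.911

0.911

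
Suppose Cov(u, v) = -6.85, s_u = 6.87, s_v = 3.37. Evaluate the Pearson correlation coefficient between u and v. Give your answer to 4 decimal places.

-0.2959

r = Cov(u,v) / (s_u · s_v) = -6.85 / (6.87 × 3.37)
  = -6.85 / 23.1519 ≈ -0.2959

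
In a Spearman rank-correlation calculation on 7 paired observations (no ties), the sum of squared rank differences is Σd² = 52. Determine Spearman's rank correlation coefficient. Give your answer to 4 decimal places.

0.0714

ρ = 1 − 6Σd² / [n(n²−1)] = 1 − 6×52 / (7×48)
  = 1 − 312/336 = 1 − 0.92857 ≈ 0.0714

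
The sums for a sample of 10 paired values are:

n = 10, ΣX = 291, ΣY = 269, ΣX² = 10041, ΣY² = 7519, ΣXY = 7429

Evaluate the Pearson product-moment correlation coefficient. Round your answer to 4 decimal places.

r = (nΣXY − ΣXΣY) / √[(nΣX² − (ΣX)²)(nΣY² − (ΣY)²)]
Numerator: 10×7429 − 291×269 = -3989
Denominator: √[(100410 − 84681)(75190 − 72361)] = √[15729 × 2829] = 6670.6327
r = -3989 / 6670.6327 ≈ -0.5980

-0.5980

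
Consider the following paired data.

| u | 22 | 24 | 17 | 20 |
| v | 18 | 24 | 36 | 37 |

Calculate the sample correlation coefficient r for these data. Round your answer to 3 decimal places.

n = 4, Σu = 83, Σv = 115, Σu² = 1749, Σv² = 3565, Σuv = 2324
nΣuv − ΣuΣv = 9296 − 9545 = -249
nΣu² − (Σu)² = 6996 − 6889 = 107; nΣv² − (Σv)² = 14260 − 13225 = 1035
r = -249 / √(107 × 1035) = -249 / 332.7837 ≈ -0.748

-0.748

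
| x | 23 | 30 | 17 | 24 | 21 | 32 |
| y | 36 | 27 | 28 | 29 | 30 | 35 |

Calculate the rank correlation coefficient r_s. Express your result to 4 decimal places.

Rank x: 3, 5, 1, 4, 2, 6
Rank y: 6, 1, 2, 3, 4, 5
d = rank(x) − rank(y): -3, 4, -1, 1, -2, 1; Σd² = 32
ρ = 1 − 6Σd² / [n(n²−1)] = 1 − 6×32 / (6×35) = 1 − 192/210 ≈ 0.0857

0.0857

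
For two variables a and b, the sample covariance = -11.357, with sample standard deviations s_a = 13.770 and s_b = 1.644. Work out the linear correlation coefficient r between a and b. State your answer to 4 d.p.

r = Cov(a,b) / (s_a · s_b) = -11.357 / (13.770 × 1.644)
  = -11.357 / 22.6379 ≈ -0.5017

-0.5017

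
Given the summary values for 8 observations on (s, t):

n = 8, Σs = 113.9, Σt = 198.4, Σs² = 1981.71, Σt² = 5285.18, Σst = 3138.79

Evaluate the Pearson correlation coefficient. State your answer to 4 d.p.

0.8665

r = (nΣst − ΣsΣt) / √[(nΣs² − (Σs)²)(nΣt² − (Σt)²)]
Numerator: 8×3138.79 − 113.9×198.4 = 2512.56
Denominator: √[(15853.68 − 12973.21)(42281.44 − 39362.56)] = √[2880.47 × 2918.88] = 2899.6114
r = 2512.56 / 2899.6114 ≈ 0.8665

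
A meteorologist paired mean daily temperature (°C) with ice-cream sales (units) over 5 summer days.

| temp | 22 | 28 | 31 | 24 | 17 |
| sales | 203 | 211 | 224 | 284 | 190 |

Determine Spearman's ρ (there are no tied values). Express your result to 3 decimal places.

Rank temp: 2, 4, 5, 3, 1
Rank sales: 2, 3, 4, 5, 1
d = rank(temp) − rank(sales): 0, 1, 1, -2, 0; Σd² = 6
ρ = 1 − 6Σd² / [n(n²−1)] = 1 − 6×6 / (5×24) = 1 − 36/120 ≈ 0.700

0.700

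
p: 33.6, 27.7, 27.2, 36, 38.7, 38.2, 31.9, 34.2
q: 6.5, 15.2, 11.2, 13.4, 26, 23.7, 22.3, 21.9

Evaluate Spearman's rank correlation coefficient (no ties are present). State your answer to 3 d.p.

0.619

Rank p: 4, 2, 1, 6, 8, 7, 3, 5
Rank q: 1, 4, 2, 3, 8, 7, 6, 5
d = rank(p) − rank(q): 3, -2, -1, 3, 0, 0, -3, 0; Σd² = 32
ρ = 1 − 6Σd² / [n(n²−1)] = 1 − 6×32 / (8×63) = 1 − 192/504 ≈ 0.619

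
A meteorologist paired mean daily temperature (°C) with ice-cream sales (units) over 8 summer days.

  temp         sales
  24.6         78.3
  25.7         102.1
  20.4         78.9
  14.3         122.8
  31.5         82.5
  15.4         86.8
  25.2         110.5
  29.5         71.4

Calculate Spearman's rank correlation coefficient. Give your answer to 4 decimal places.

Rank temp: 4, 6, 3, 1, 8, 2, 5, 7
Rank sales: 2, 6, 3, 8, 4, 5, 7, 1
d = rank(temp) − rank(sales): 2, 0, 0, -7, 4, -3, -2, 6; Σd² = 118
ρ = 1 − 6Σd² / [n(n²−1)] = 1 − 6×118 / (8×63) = 1 − 708/504 ≈ -0.4048

-0.4048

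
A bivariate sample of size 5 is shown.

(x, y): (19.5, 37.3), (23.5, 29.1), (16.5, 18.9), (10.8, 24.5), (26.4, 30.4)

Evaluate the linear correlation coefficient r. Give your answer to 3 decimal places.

0.471

n = 5, Σx = 96.7, Σy = 140.2, Σx² = 2018.35, Σy² = 4119.72, Σxy = 2790.21
nΣxy − ΣxΣy = 13951.05 − 13557.34 = 393.71
nΣx² − (Σx)² = 10091.75 − 9350.89 = 740.86; nΣy² − (Σy)² = 20598.6 − 19656.04 = 942.56
r = 393.71 / √(740.86 × 942.56) = 393.71 / 835.6465 ≈ 0.471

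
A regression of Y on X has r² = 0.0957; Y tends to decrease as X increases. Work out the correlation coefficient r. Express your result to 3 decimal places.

-0.309

|r| = √0.0957 = 0.309
The association is negative, so r = −0.309.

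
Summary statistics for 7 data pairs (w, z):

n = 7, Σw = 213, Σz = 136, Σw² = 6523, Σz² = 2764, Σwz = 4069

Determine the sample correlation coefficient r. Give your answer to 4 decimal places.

-0.9724

r = (nΣwz − ΣwΣz) / √[(nΣw² − (Σw)²)(nΣz² − (Σz)²)]
Numerator: 7×4069 − 213×136 = -485
Denominator: √[(45661 − 45369)(19348 − 18496)] = √[292 × 852] = 498.7825
r = -485 / 498.7825 ≈ -0.9724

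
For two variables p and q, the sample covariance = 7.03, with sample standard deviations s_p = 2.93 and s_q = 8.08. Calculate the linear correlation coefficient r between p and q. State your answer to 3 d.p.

0.297

r = Cov(p,q) / (s_p · s_q) = 7.03 / (2.93 × 8.08)
  = 7.03 / 23.6744 ≈ 0.297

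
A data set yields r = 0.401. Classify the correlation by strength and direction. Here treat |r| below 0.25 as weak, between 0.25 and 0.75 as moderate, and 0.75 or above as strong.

r = 0.401 > 0 so the relationship is positive.
|r| = 0.401, which falls in the moderate range.

moderate positive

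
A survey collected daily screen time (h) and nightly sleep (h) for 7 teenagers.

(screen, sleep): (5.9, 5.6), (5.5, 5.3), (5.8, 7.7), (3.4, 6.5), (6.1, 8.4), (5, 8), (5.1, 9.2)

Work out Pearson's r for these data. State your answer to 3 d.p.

n = 7, Σx = 36.8, Σy = 50.7, Σx² = 198.48, Σy² = 380.19, Σxy = 267.11
nΣxy − ΣxΣy = 1869.77 − 1865.76 = 4.01
nΣx² − (Σx)² = 1389.36 − 1354.24 = 35.12; nΣy² − (Σy)² = 2661.33 − 2570.49 = 90.84
r = 4.01 / √(35.12 × 90.84) = 4.01 / 56.4827 ≈ 0.071

0.071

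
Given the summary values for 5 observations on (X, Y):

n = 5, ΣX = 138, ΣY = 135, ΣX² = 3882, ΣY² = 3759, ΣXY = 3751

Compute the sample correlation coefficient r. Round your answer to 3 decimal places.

0.274

r = (nΣXY − ΣXΣY) / √[(nΣX² − (ΣX)²)(nΣY² − (ΣY)²)]
Numerator: 5×3751 − 138×135 = 125
Denominator: √[(19410 − 19044)(18795 − 18225)] = √[366 × 570] = 456.7494
r = 125 / 456.7494 ≈ 0.274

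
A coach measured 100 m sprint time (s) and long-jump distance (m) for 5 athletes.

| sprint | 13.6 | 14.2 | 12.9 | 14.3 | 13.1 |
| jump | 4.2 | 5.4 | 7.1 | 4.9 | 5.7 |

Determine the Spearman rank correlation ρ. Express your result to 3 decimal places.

-0.700

Rank sprint: 3, 4, 1, 5, 2
Rank jump: 1, 3, 5, 2, 4
d = rank(sprint) − rank(jump): 2, 1, -4, 3, -2; Σd² = 34
ρ = 1 − 6Σd² / [n(n²−1)] = 1 − 6×34 / (5×24) = 1 − 204/120 ≈ -0.700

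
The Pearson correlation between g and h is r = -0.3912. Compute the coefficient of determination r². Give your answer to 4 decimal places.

0.1530

r² = (-0.3912)² = 0.1530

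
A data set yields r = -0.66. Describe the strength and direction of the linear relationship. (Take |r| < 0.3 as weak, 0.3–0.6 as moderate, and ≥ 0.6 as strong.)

r = -0.66 < 0 so the relationship is negative.
|r| = 0.66, which falls in the strong range.

strong negative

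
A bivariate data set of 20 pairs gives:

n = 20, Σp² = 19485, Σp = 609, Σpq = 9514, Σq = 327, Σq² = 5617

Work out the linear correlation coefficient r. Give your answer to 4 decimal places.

r = (nΣpq − ΣpΣq) / √[(nΣp² − (Σp)²)(nΣq² − (Σq)²)]
Numerator: 20×9514 − 609×327 = -8863
Denominator: √[(389700 − 370881)(112340 − 106929)] = √[18819 × 5411] = 10091.0658
r = -8863 / 10091.0658 ≈ -0.8783

-0.8783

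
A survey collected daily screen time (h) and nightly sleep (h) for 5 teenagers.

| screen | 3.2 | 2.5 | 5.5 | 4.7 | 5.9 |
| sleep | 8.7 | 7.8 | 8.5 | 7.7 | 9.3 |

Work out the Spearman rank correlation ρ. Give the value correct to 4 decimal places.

Rank screen: 2, 1, 4, 3, 5
Rank sleep: 4, 2, 3, 1, 5
d = rank(screen) − rank(sleep): -2, -1, 1, 2, 0; Σd² = 10
ρ = 1 − 6Σd² / [n(n²−1)] = 1 − 6×10 / (5×24) = 1 − 60/120 ≈ 0.5000

0.5000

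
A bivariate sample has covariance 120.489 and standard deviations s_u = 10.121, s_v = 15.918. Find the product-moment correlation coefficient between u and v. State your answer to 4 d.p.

0.7479

r = Cov(u,v) / (s_u · s_v) = 120.489 / (10.121 × 15.918)
  = 120.489 / 161.1061 ≈ 0.7479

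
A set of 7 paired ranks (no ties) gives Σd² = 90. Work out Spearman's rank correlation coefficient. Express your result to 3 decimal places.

-0.607

ρ = 1 − 6Σd² / [n(n²−1)] = 1 − 6×90 / (7×48)
  = 1 − 540/336 = 1 − 1.6071 ≈ -0.607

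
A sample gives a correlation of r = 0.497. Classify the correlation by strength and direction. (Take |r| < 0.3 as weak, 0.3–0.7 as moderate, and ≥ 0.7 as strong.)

moderate positive

r = 0.497 > 0 so the relationship is positive.
|r| = 0.497, which falls in the moderate range.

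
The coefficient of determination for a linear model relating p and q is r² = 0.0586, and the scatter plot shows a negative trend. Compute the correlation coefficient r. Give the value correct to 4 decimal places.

-0.2421

|r| = √0.0586 = 0.2421
The association is negative, so r = −0.2421.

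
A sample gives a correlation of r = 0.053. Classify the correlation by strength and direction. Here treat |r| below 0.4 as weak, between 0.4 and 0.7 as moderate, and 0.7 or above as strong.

r = 0.053 > 0 so the relationship is positive.
|r| = 0.053, which falls in the weak range.

weak positive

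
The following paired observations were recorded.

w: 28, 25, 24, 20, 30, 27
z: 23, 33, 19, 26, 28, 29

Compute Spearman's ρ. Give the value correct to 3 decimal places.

Rank w: 5, 3, 2, 1, 6, 4
Rank z: 2, 6, 1, 3, 4, 5
d = rank(w) − rank(z): 3, -3, 1, -2, 2, -1; Σd² = 28
ρ = 1 − 6Σd² / [n(n²−1)] = 1 − 6×28 / (6×35) = 1 − 168/210 ≈ 0.200

0.200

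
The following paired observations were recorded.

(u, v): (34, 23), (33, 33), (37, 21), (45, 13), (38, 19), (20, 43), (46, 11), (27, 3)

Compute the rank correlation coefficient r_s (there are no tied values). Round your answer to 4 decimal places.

-0.5000

Rank u: 4, 3, 5, 7, 6, 1, 8, 2
Rank v: 6, 7, 5, 3, 4, 8, 2, 1
d = rank(u) − rank(v): -2, -4, 0, 4, 2, -7, 6, 1; Σd² = 126
ρ = 1 − 6Σd² / [n(n²−1)] = 1 − 6×126 / (8×63) = 1 − 756/504 ≈ -0.5000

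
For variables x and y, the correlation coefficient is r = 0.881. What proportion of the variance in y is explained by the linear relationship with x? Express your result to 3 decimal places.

0.776

r² = (0.881)² = 0.776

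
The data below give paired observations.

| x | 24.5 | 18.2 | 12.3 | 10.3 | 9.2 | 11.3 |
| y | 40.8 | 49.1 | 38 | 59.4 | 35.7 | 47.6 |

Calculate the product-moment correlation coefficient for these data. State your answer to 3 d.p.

n = 6, Σx = 85.8, Σy = 270.6, Σx² = 1401.2, Σy² = 12588.06, Σxy = 3838.76
nΣxy − ΣxΣy = 23032.56 − 23217.48 = -184.92
nΣx² − (Σx)² = 8407.2 − 7361.64 = 1045.56; nΣy² − (Σy)² = 75528.36 − 73224.36 = 2304
r = -184.92 / √(1045.56 × 2304) = -184.92 / 1552.0858 ≈ -0.119

-0.119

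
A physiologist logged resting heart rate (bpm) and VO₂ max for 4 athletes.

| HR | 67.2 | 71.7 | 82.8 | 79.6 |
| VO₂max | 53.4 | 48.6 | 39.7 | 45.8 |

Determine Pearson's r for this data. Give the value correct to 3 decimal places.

n = 4, Σx = 301.3, Σy = 187.5, Σx² = 22848.73, Σy² = 8887.25, Σxy = 14005.94
nΣxy − ΣxΣy = 56023.76 − 56493.75 = -469.99
nΣx² − (Σx)² = 91394.92 − 90781.69 = 613.23; nΣy² − (Σy)² = 35549 − 35156.25 = 392.75
r = -469.99 / √(613.23 × 392.75) = -469.99 / 490.7607 ≈ -0.958

-0.958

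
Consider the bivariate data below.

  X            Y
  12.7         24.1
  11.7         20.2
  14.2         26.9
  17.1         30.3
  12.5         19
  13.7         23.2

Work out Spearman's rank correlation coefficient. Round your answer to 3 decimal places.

0.886

Rank X: 3, 1, 5, 6, 2, 4
Rank Y: 4, 2, 5, 6, 1, 3
d = rank(X) − rank(Y): -1, -1, 0, 0, 1, 1; Σd² = 4
ρ = 1 − 6Σd² / [n(n²−1)] = 1 − 6×4 / (6×35) = 1 − 24/210 ≈ 0.886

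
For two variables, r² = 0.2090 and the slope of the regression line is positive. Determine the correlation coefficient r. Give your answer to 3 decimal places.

|r| = √0.2090 = 0.457
The association is positive, so r = 0.457.

0.457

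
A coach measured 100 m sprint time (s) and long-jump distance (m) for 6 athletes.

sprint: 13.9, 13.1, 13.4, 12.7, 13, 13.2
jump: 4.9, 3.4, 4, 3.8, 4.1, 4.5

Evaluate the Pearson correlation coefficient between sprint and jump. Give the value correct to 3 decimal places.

n = 6, Σx = 79.3, Σy = 24.7, Σx² = 1048.91, Σy² = 103.07, Σxy = 327.21
nΣxy − ΣxΣy = 1963.26 − 1958.71 = 4.55
nΣx² − (Σx)² = 6293.46 − 6288.49 = 4.97; nΣy² − (Σy)² = 618.42 − 610.09 = 8.33
r = 4.55 / √(4.97 × 8.33) = 4.55 / 6.4343 ≈ 0.707

0.707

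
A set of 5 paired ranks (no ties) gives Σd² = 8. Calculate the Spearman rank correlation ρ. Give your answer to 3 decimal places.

ρ = 1 − 6Σd² / [n(n²−1)] = 1 − 6×8 / (5×24)
  = 1 − 48/120 = 1 − 0.4000 ≈ 0.600

0.600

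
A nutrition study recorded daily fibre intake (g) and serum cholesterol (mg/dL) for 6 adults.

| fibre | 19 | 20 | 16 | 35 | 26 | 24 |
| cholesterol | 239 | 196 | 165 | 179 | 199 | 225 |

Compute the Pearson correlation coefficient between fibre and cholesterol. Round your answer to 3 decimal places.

n = 6, Σx = 140, Σy = 1203, Σx² = 3494, Σy² = 245029, Σxy = 27940
nΣxy − ΣxΣy = 167640 − 168420 = -780
nΣx² − (Σx)² = 20964 − 19600 = 1364; nΣy² − (Σy)² = 1470174 − 1447209 = 22965
r = -780 / √(1364 × 22965) = -780 / 5596.8080 ≈ -0.139

-0.139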